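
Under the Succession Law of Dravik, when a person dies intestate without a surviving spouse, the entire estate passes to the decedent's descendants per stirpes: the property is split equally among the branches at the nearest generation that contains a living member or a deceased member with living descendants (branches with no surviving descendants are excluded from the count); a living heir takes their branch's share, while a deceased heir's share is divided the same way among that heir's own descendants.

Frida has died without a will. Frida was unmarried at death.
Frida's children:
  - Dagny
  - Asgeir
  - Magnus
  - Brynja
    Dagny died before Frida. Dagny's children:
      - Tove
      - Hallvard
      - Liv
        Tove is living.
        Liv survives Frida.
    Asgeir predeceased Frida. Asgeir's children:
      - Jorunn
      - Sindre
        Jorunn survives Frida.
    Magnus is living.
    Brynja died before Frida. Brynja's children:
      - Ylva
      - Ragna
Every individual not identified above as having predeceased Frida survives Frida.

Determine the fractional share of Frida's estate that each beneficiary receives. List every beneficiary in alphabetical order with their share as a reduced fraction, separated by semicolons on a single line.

There is no surviving spouse, so the entire estate passes to Frida's descendants per stirpes.
The estate is divided into 4 equal shares of 1/4 among Dagny, Asgeir, Magnus, Brynja.
Dagny predeceased; the 1/4 allotted to Dagny's branch passes to Dagny's issue by representation.
The 1/4 is divided into 3 equal shares of 1/12 among Tove, Hallvard, Liv.
Tove is living and takes 1/12.
Hallvard is living and takes 1/12.
Liv is living and takes 1/12.
Asgeir predeceased; the 1/4 allotted to Asgeir's branch passes to Asgeir's issue by representation.
The 1/4 is divided into 2 equal shares of 1/8 among Jorunn, Sindre.
Jorunn is living and takes 1/8.
Sindre is living and takes 1/8.
Magnus is living and takes 1/4.
Brynja predeceased; the 1/4 allotted to Brynja's branch passes to Brynja's issue by representation.
The 1/4 is divided into 2 equal shares of 1/8 among Ylva, Ragna.
Ylva is living and takes 1/8.
Ragna is living and takes 1/8.

Hallvard 1/12; Jorunn 1/8; Liv 1/12; Magnus 1/4; Ragna 1/8; Sindre 1/8; Tove 1/12; Ylva 1/8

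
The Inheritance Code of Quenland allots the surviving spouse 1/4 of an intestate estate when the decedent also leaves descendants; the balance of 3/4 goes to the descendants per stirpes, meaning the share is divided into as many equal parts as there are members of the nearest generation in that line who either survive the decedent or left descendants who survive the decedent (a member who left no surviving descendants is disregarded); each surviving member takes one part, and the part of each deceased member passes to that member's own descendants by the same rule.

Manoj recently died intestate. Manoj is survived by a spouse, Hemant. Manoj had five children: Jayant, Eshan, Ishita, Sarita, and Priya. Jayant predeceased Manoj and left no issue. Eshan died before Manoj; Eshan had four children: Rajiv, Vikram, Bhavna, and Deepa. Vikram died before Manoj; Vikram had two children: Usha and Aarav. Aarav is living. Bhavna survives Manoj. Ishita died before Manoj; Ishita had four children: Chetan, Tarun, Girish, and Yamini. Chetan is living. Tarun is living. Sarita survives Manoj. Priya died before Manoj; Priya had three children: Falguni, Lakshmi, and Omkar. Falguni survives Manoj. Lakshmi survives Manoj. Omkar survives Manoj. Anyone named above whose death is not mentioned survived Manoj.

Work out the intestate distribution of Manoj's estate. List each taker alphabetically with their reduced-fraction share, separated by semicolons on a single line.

Hemant, as surviving spouse, takes 1/4.
The remaining 3/4 passes to Manoj's descendants per stirpes.
Jayant left no surviving issue, so that branch lapses and is disregarded.
The 3/4 is divided into 4 equal shares of 3/16 among Eshan, Ishita, Sarita, Priya.
Eshan predeceased; the 3/16 allotted to Eshan's branch passes to Eshan's issue by representation.
The 3/16 is divided into 4 equal shares of 3/64 among Rajiv, Vikram, Bhavna, Deepa.
Rajiv is living and takes 3/64.
Vikram predeceased; the 3/64 allotted to Vikram's branch passes to Vikram's issue by representation.
The 3/64 is divided into 2 equal shares of 3/128 among Usha, Aarav.
Usha is living and takes 3/128.
Aarav is living and takes 3/128.
Bhavna is living and takes 3/64.
Deepa is living and takes 3/64.
Ishita predeceased; the 3/16 allotted to Ishita's branch passes to Ishita's issue by representation.
The 3/16 is divided into 4 equal shares of 3/64 among Chetan, Tarun, Girish, Yamini.
Chetan is living and takes 3/64.
Tarun is living and takes 3/64.
Girish is living and takes 3/64.
Yamini is living and takes 3/64.
Sarita is living and takes 3/16.
Priya predeceased; the 3/16 allotted to Priya's branch passes to Priya's issue by representation.
The 3/16 is divided into 3 equal shares of 1/16 among Falguni, Lakshmi, Omkar.
Falguni is living and takes 1/16.
Lakshmi is living and takes 1/16.
Omkar is living and takes 1/16.

Aarav 3/128; Bhavna 3/64; Chetan 3/64; Deepa 3/64; Falguni 1/16; Girish 3/64; Hemant 1/4; Lakshmi 1/16; Omkar 1/16; Rajiv 3/64; Sarita 3/16; Tarun 3/64; Usha 3/128; Yamini 3/64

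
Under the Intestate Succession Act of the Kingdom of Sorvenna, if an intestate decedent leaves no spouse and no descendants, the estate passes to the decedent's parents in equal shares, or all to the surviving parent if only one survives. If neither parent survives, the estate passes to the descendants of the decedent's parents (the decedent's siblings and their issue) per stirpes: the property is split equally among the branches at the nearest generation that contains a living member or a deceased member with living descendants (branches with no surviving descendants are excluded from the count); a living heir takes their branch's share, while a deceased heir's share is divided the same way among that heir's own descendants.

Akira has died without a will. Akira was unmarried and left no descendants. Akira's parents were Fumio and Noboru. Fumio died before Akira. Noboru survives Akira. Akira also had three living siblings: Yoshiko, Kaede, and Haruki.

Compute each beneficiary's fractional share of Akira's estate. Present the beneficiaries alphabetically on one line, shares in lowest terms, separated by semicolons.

Noboru 1

Only one parent, Noboru, survives, so Noboru takes the entire estate. The siblings take nothing because a surviving parent has priority.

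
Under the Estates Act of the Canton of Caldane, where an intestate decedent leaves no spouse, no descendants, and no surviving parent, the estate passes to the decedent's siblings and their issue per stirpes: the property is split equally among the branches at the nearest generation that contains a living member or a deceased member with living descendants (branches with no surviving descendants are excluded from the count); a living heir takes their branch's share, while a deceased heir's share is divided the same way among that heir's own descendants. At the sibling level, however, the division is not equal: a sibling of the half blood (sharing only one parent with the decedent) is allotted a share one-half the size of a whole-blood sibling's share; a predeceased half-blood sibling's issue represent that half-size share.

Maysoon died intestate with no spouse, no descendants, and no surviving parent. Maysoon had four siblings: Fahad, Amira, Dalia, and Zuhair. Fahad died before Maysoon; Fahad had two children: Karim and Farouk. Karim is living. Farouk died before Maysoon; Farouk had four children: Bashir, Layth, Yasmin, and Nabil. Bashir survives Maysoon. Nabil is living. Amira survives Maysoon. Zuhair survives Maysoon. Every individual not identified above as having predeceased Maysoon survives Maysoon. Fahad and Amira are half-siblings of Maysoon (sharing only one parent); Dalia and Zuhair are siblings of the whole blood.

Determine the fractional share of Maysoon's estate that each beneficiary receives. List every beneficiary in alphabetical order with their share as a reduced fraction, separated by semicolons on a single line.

Amira 1/6; Bashir 1/48; Dalia 1/3; Karim 1/12; Layth 1/48; Nabil 1/48; Yasmin 1/48; Zuhair 1/3

No spouse, descendants, or parent survives, so the estate passes to Maysoon's siblings per stirpes.
Half-blood siblings count for one-half the weight of whole-blood siblings at the initial division.
Dividing 1 in proportion to weights (total weight 3): Fahad (weight 1/2) → 1/6; Amira (weight 1/2) → 1/6; Dalia (weight 1) → 1/3; Zuhair (weight 1) → 1/3.
Fahad predeceased; the 1/6 allotted to Fahad's branch passes to Fahad's issue by representation.
The 1/6 is divided into 2 equal shares of 1/12 among Karim, Farouk.
Karim is living and takes 1/12.
Farouk predeceased; the 1/12 allotted to Farouk's branch passes to Farouk's issue by representation.
The 1/12 is divided into 4 equal shares of 1/48 among Bashir, Layth, Yasmin, Nabil.
Bashir is living and takes 1/48.
Layth is living and takes 1/48.
Yasmin is living and takes 1/48.
Nabil is living and takes 1/48.
Amira is living and takes 1/6.
Dalia is living and takes 1/3.
Zuhair is living and takes 1/3.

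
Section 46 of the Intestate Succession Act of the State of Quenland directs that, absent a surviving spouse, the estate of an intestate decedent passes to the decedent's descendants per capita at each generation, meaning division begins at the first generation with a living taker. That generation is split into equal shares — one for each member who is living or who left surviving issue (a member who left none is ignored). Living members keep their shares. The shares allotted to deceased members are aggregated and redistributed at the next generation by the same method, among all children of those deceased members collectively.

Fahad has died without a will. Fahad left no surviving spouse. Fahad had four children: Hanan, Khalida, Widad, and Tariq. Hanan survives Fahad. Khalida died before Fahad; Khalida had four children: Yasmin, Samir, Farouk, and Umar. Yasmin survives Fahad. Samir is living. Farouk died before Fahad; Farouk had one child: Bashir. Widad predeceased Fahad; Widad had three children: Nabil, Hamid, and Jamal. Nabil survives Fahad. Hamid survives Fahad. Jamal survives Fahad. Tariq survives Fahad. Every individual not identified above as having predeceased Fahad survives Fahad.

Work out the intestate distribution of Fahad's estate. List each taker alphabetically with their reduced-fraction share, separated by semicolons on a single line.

There is no surviving spouse, so the entire estate passes to Fahad's descendants per capita at each generation.
At generation 1 (Hanan, Khalida, Widad, Tariq) there are 4 shares of (1)/4 = 1/4 each.
Living: Hanan and Tariq — each takes 1/4.
Deceased: Khalida and Widad. Their combined 1/2 is pooled and carried to generation 2.
At generation 2 (Yasmin, Samir, Farouk, Umar, Nabil, Hamid, Jamal) there are 7 shares of (1/2)/7 = 1/14 each.
Living: Yasmin, Samir, Umar, Nabil, Hamid, and Jamal — each takes 1/14.
Deceased: Farouk. That 1/14 share is carried to generation 3.
At generation 3 (Bashir) there are 1 shares of (1/14)/1 = 1/14 each.
Living: Bashir — each takes 1/14.

Bashir 1/14; Hamid 1/14; Hanan 1/4; Jamal 1/14; Nabil 1/14; Samir 1/14; Tariq 1/4; Umar 1/14; Yasmin 1/14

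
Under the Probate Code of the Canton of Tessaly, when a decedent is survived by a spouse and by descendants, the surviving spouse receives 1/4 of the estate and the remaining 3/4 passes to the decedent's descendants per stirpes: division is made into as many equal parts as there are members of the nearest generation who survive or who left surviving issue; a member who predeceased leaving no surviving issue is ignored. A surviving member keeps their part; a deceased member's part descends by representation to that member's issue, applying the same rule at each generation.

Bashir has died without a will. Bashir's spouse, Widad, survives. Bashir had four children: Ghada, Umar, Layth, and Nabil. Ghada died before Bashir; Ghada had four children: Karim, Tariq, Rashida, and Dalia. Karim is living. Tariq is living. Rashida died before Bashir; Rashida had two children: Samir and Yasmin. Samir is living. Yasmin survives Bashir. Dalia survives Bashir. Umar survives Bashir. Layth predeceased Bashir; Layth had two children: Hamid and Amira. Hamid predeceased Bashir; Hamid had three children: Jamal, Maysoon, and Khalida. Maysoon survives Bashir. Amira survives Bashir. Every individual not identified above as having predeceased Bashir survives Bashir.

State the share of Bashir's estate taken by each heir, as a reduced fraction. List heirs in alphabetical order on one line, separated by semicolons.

Widad, as surviving spouse, takes 1/4.
The remaining 3/4 passes to Bashir's descendants per stirpes.
The 3/4 is divided into 4 equal shares of 3/16 among Ghada, Umar, Layth, Nabil.
Ghada predeceased; the 3/16 allotted to Ghada's branch passes to Ghada's issue by representation.
The 3/16 is divided into 4 equal shares of 3/64 among Karim, Tariq, Rashida, Dalia.
Karim is living and takes 3/64.
Tariq is living and takes 3/64.
Rashida predeceased; the 3/64 allotted to Rashida's branch passes to Rashida's issue by representation.
The 3/64 is divided into 2 equal shares of 3/128 among Samir, Yasmin.
Samir is living and takes 3/128.
Yasmin is living and takes 3/128.
Dalia is living and takes 3/64.
Umar is living and takes 3/16.
Layth predeceased; the 3/16 allotted to Layth's branch passes to Layth's issue by representation.
The 3/16 is divided into 2 equal shares of 3/32 among Hamid, Amira.
Hamid predeceased; the 3/32 allotted to Hamid's branch passes to Hamid's issue by representation.
The 3/32 is divided into 3 equal shares of 1/32 among Jamal, Maysoon, Khalida.
Jamal is living and takes 1/32.
Maysoon is living and takes 1/32.
Khalida is living and takes 1/32.
Amira is living and takes 3/32.
Nabil is living and takes 3/16.

Amira 3/32; Dalia 3/64; Jamal 1/32; Karim 3/64; Khalida 1/32; Maysoon 1/32; Nabil 3/16; Samir 3/128; Tariq 3/64; Umar 3/16; Widad 1/4; Yasmin 3/128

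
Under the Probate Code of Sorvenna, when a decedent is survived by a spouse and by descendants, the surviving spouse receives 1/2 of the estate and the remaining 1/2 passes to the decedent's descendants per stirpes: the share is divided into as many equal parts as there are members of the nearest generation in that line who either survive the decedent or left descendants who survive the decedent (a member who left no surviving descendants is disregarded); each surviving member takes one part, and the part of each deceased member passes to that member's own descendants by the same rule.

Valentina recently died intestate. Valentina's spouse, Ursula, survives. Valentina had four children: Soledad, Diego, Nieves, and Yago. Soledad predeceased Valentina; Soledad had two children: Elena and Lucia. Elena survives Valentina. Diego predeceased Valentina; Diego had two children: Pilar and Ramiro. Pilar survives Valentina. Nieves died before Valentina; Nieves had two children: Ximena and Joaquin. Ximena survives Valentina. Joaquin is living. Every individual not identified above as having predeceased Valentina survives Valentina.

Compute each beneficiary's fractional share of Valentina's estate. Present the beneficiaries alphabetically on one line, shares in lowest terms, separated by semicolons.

Ursula, as surviving spouse, takes 1/2.
The remaining 1/2 passes to Valentina's descendants per stirpes.
The 1/2 is divided into 4 equal shares of 1/8 among Soledad, Diego, Nieves, Yago.
Soledad predeceased; the 1/8 allotted to Soledad's branch passes to Soledad's issue by representation.
The 1/8 is divided into 2 equal shares of 1/16 among Elena, Lucia.
Elena is living and takes 1/16.
Lucia is living and takes 1/16.
Diego predeceased; the 1/8 allotted to Diego's branch passes to Diego's issue by representation.
The 1/8 is divided into 2 equal shares of 1/16 among Pilar, Ramiro.
Pilar is living and takes 1/16.
Ramiro is living and takes 1/16.
Nieves predeceased; the 1/8 allotted to Nieves's branch passes to Nieves's issue by representation.
The 1/8 is divided into 2 equal shares of 1/16 among Ximena, Joaquin.
Ximena is living and takes 1/16.
Joaquin is living and takes 1/16.
Yago is living and takes 1/8.

Elena 1/16; Joaquin 1/16; Lucia 1/16; Pilar 1/16; Ramiro 1/16; Ursula 1/2; Ximena 1/16; Yago 1/8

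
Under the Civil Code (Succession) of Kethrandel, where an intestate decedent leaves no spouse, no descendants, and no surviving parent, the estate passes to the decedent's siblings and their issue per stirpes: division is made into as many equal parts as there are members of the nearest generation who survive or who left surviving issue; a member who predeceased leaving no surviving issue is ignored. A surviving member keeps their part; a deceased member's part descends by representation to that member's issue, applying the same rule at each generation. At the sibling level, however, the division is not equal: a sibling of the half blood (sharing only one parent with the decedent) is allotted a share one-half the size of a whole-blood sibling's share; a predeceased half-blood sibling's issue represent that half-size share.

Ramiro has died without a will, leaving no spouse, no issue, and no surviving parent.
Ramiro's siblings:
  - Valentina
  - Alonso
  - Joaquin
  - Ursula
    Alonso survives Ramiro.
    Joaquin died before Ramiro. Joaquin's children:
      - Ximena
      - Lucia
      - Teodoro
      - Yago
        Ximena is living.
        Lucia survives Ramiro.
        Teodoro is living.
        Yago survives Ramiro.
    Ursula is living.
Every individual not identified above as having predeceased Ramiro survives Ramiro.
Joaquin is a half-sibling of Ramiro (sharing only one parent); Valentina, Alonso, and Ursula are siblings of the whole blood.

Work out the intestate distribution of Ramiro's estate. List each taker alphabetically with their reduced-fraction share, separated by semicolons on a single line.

No spouse, descendants, or parent survives, so the estate passes to Ramiro's siblings per stirpes.
Half-blood siblings count for one-half the weight of whole-blood siblings at the initial division.
Dividing 1 in proportion to weights (total weight 7/2): Valentina (weight 1) → 2/7; Alonso (weight 1) → 2/7; Joaquin (weight 1/2) → 1/7; Ursula (weight 1) → 2/7.
Valentina is living and takes 2/7.
Alonso is living and takes 2/7.
Joaquin predeceased; the 1/7 allotted to Joaquin's branch passes to Joaquin's issue by representation.
The 1/7 is divided into 4 equal shares of 1/28 among Ximena, Lucia, Teodoro, Yago.
Ximena is living and takes 1/28.
Lucia is living and takes 1/28.
Teodoro is living and takes 1/28.
Yago is living and takes 1/28.
Ursula is living and takes 2/7.

Alonso 2/7; Lucia 1/28; Teodoro 1/28; Ursula 2/7; Valentina 2/7; Ximena 1/28; Yago 1/28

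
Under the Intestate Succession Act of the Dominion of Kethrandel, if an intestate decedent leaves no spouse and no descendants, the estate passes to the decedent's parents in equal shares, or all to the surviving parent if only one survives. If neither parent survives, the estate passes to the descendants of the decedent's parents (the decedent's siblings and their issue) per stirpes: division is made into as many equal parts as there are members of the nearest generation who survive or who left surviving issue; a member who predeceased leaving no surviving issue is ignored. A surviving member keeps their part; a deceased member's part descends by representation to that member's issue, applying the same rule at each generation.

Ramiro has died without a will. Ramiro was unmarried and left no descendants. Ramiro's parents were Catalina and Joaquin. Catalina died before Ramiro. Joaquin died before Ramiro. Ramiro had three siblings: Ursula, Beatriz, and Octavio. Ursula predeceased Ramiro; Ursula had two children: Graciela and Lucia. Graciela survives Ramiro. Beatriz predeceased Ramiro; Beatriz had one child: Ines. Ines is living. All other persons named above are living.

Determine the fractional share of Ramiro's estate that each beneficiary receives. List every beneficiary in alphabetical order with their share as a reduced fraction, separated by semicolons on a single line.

Neither parent survives and there are no descendants, so the estate passes to Ramiro's siblings and their issue per stirpes.
The estate is divided into 3 equal shares of 1/3 among Ursula, Beatriz, Octavio.
Ursula predeceased; the 1/3 allotted to Ursula's branch passes to Ursula's issue by representation.
The 1/3 is divided into 2 equal shares of 1/6 among Graciela, Lucia.
Graciela is living and takes 1/6.
Lucia is living and takes 1/6.
Beatriz predeceased; the 1/3 allotted to Beatriz's branch passes to Beatriz's issue by representation.
Ines is the sole taker at this level and receives the full 1/3.
Octavio is living and takes 1/3.

Graciela 1/6; Ines 1/3; Lucia 1/6; Octavio 1/3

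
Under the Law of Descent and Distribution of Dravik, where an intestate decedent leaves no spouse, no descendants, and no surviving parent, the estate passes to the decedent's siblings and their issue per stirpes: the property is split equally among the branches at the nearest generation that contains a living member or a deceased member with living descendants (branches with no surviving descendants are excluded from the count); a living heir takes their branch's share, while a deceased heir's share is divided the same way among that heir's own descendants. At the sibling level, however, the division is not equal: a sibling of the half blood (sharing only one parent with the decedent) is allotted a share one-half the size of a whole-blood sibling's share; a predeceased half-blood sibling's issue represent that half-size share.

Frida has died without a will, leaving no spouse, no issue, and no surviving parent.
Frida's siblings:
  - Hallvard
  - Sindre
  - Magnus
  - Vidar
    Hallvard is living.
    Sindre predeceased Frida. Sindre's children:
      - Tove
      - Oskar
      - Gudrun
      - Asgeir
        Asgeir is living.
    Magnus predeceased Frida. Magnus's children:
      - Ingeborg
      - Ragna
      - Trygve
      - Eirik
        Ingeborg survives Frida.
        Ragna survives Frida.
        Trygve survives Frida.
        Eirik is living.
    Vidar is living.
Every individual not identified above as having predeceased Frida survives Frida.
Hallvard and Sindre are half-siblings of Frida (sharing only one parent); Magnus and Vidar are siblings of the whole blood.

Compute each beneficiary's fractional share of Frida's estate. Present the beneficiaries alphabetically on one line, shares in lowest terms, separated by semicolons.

No spouse, descendants, or parent survives, so the estate passes to Frida's siblings per stirpes.
Half-blood siblings count for one-half the weight of whole-blood siblings at the initial division.
Dividing 1 in proportion to weights (total weight 3): Hallvard (weight 1/2) → 1/6; Sindre (weight 1/2) → 1/6; Magnus (weight 1) → 1/3; Vidar (weight 1) → 1/3.
Hallvard is living and takes 1/6.
Sindre predeceased; the 1/6 allotted to Sindre's branch passes to Sindre's issue by representation.
The 1/6 is divided into 4 equal shares of 1/24 among Tove, Oskar, Gudrun, Asgeir.
Tove is living and takes 1/24.
Oskar is living and takes 1/24.
Gudrun is living and takes 1/24.
Asgeir is living and takes 1/24.
Magnus predeceased; the 1/3 allotted to Magnus's branch passes to Magnus's issue by representation.
The 1/3 is divided into 4 equal shares of 1/12 among Ingeborg, Ragna, Trygve, Eirik.
Ingeborg is living and takes 1/12.
Ragna is living and takes 1/12.
Trygve is living and takes 1/12.
Eirik is living and takes 1/12.
Vidar is living and takes 1/3.

Asgeir 1/24; Eirik 1/12; Gudrun 1/24; Hallvard 1/6; Ingeborg 1/12; Oskar 1/24; Ragna 1/12; Tove 1/24; Trygve 1/12; Vidar 1/3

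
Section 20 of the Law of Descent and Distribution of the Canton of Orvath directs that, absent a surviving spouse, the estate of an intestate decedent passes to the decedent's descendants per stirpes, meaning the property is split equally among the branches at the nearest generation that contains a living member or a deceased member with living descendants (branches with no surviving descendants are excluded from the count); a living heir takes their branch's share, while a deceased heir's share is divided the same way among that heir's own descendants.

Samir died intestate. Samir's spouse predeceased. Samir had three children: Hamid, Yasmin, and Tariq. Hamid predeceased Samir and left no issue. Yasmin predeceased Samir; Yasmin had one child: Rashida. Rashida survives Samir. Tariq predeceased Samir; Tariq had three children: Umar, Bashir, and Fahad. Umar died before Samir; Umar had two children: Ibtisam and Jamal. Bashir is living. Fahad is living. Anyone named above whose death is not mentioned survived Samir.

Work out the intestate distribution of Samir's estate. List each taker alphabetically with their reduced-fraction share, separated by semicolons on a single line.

Bashir 1/6; Fahad 1/6; Ibtisam 1/12; Jamal 1/12; Rashida 1/2

There is no surviving spouse, so the entire estate passes to Samir's descendants per stirpes.
Hamid left no surviving issue, so that branch lapses and is disregarded.
The estate is divided into 2 equal shares of 1/2 among Yasmin, Tariq.
Yasmin predeceased; the 1/2 allotted to Yasmin's branch passes to Yasmin's issue by representation.
Rashida is the sole taker at this level and receives the full 1/2.
Tariq predeceased; the 1/2 allotted to Tariq's branch passes to Tariq's issue by representation.
The 1/2 is divided into 3 equal shares of 1/6 among Umar, Bashir, Fahad.
Umar predeceased; the 1/6 allotted to Umar's branch passes to Umar's issue by representation.
The 1/6 is divided into 2 equal shares of 1/12 among Ibtisam, Jamal.
Ibtisam is living and takes 1/12.
Jamal is living and takes 1/12.
Bashir is living and takes 1/6.
Fahad is living and takes 1/6.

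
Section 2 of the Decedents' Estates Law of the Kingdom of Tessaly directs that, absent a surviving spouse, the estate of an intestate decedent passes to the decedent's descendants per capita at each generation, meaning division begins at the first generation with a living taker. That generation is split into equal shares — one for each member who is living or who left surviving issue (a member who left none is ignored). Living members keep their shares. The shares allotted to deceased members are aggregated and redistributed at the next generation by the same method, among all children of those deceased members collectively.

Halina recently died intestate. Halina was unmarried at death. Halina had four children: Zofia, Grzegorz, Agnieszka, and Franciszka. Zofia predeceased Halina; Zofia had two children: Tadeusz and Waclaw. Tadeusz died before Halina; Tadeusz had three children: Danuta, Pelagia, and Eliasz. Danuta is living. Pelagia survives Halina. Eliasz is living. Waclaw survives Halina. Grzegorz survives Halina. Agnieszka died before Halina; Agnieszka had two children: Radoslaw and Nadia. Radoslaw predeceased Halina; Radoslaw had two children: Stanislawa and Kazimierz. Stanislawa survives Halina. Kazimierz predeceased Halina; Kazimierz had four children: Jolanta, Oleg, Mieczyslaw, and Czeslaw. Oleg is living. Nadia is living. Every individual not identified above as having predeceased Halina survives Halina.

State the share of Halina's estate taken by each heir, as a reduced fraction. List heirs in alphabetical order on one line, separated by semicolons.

Czeslaw 1/80; Danuta 1/20; Eliasz 1/20; Franciszka 1/4; Grzegorz 1/4; Jolanta 1/80; Mieczyslaw 1/80; Nadia 1/8; Oleg 1/80; Pelagia 1/20; Stanislawa 1/20; Waclaw 1/8

There is no surviving spouse, so the entire estate passes to Halina's descendants per capita at each generation.
At generation 1 (Zofia, Grzegorz, Agnieszka, Franciszka) there are 4 shares of (1)/4 = 1/4 each.
Living: Grzegorz and Franciszka — each takes 1/4.
Deceased: Zofia and Agnieszka. Their combined 1/2 is pooled and carried to generation 2.
At generation 2 (Tadeusz, Waclaw, Radoslaw, Nadia) there are 4 shares of (1/2)/4 = 1/8 each.
Living: Waclaw and Nadia — each takes 1/8.
Deceased: Tadeusz and Radoslaw. Their combined 1/4 is pooled and carried to generation 3.
At generation 3 (Danuta, Pelagia, Eliasz, Stanislawa, Kazimierz) there are 5 shares of (1/4)/5 = 1/20 each.
Living: Danuta, Pelagia, Eliasz, and Stanislawa — each takes 1/20.
Deceased: Kazimierz. That 1/20 share is carried to generation 4.
At generation 4 (Jolanta, Oleg, Mieczyslaw, Czeslaw) there are 4 shares of (1/20)/4 = 1/80 each.
Living: Jolanta, Oleg, Mieczyslaw, and Czeslaw — each takes 1/80.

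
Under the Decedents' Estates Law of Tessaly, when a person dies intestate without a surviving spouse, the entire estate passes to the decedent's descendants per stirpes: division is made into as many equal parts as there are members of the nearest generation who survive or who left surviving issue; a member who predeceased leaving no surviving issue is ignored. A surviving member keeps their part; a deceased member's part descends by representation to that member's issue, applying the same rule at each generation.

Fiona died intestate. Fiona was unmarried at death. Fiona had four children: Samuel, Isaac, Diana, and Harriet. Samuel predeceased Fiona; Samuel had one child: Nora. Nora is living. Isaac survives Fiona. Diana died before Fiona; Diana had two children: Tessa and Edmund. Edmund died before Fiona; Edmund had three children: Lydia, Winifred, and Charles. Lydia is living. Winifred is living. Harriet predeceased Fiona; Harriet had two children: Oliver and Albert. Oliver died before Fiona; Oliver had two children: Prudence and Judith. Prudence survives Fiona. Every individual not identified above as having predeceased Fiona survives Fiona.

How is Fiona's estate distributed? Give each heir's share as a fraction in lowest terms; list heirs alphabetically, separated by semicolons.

Albert 1/8; Charles 1/24; Isaac 1/4; Judith 1/16; Lydia 1/24; Nora 1/4; Prudence 1/16; Tessa 1/8; Winifred 1/24

There is no surviving spouse, so the entire estate passes to Fiona's descendants per stirpes.
The estate is divided into 4 equal shares of 1/4 among Samuel, Isaac, Diana, Harriet.
Samuel predeceased; the 1/4 allotted to Samuel's branch passes to Samuel's issue by representation.
Nora is the sole taker at this level and receives the full 1/4.
Isaac is living and takes 1/4.
Diana predeceased; the 1/4 allotted to Diana's branch passes to Diana's issue by representation.
The 1/4 is divided into 2 equal shares of 1/8 among Tessa, Edmund.
Tessa is living and takes 1/8.
Edmund predeceased; the 1/8 allotted to Edmund's branch passes to Edmund's issue by representation.
The 1/8 is divided into 3 equal shares of 1/24 among Lydia, Winifred, Charles.
Lydia is living and takes 1/24.
Winifred is living and takes 1/24.
Charles is living and takes 1/24.
Harriet predeceased; the 1/4 allotted to Harriet's branch passes to Harriet's issue by representation.
The 1/4 is divided into 2 equal shares of 1/8 among Oliver, Albert.
Oliver predeceased; the 1/8 allotted to Oliver's branch passes to Oliver's issue by representation.
The 1/8 is divided into 2 equal shares of 1/16 among Prudence, Judith.
Prudence is living and takes 1/16.
Judith is living and takes 1/16.
Albert is living and takes 1/8.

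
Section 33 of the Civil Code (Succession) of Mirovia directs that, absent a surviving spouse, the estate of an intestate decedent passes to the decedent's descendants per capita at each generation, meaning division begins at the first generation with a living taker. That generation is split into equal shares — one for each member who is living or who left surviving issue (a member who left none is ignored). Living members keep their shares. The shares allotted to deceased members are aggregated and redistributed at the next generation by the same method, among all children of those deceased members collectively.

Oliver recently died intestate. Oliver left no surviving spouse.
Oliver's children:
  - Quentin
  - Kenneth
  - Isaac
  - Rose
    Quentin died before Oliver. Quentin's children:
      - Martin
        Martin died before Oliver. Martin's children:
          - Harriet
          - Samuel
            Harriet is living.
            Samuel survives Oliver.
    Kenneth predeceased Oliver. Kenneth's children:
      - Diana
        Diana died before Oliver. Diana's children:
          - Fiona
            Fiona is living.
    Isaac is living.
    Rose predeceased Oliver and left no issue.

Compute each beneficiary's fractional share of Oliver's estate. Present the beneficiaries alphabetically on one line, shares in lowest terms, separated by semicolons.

There is no surviving spouse, so the entire estate passes to Oliver's descendants per capita at each generation.
At generation 1 (Quentin, Kenneth, Isaac) there are 3 shares of (1)/3 = 1/3 each.
Living: Isaac — each takes 1/3.
Deceased: Quentin and Kenneth. Their combined 2/3 is pooled and carried to generation 2.
At generation 2 (Martin, Diana) there are 2 shares of (2/3)/2 = 1/3 each.
Deceased: Martin and Diana. Their combined 2/3 is pooled and carried to generation 3.
At generation 3 (Harriet, Samuel, Fiona) there are 3 shares of (2/3)/3 = 2/9 each.
Living: Harriet, Samuel, and Fiona — each takes 2/9.

Fiona 2/9; Harriet 2/9; Isaac 1/3; Samuel 2/9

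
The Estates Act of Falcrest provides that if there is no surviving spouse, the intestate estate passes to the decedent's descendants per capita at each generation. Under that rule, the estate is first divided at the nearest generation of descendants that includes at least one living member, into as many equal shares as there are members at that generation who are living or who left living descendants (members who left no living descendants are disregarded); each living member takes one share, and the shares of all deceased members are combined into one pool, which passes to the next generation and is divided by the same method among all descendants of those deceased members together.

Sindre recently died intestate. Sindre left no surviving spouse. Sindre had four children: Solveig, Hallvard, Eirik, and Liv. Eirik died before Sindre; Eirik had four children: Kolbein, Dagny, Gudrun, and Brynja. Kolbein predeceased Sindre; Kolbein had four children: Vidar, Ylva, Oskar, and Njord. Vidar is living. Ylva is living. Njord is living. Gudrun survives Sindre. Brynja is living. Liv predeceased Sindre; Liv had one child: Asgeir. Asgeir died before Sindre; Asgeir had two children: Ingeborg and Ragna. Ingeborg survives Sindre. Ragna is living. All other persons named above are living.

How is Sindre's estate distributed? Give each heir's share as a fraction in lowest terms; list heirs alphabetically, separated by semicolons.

There is no surviving spouse, so the entire estate passes to Sindre's descendants per capita at each generation.
At generation 1 (Solveig, Hallvard, Eirik, Liv) there are 4 shares of (1)/4 = 1/4 each.
Living: Solveig and Hallvard — each takes 1/4.
Deceased: Eirik and Liv. Their combined 1/2 is pooled and carried to generation 2.
At generation 2 (Kolbein, Dagny, Gudrun, Brynja, Asgeir) there are 5 shares of (1/2)/5 = 1/10 each.
Living: Dagny, Gudrun, and Brynja — each takes 1/10.
Deceased: Kolbein and Asgeir. Their combined 1/5 is pooled and carried to generation 3.
At generation 3 (Vidar, Ylva, Oskar, Njord, Ingeborg, Ragna) there are 6 shares of (1/5)/6 = 1/30 each.
Living: Vidar, Ylva, Oskar, Njord, Ingeborg, and Ragna — each takes 1/30.

Brynja 1/10; Dagny 1/10; Gudrun 1/10; Hallvard 1/4; Ingeborg 1/30; Njord 1/30; Oskar 1/30; Ragna 1/30; Solveig 1/4; Vidar 1/30; Ylva 1/30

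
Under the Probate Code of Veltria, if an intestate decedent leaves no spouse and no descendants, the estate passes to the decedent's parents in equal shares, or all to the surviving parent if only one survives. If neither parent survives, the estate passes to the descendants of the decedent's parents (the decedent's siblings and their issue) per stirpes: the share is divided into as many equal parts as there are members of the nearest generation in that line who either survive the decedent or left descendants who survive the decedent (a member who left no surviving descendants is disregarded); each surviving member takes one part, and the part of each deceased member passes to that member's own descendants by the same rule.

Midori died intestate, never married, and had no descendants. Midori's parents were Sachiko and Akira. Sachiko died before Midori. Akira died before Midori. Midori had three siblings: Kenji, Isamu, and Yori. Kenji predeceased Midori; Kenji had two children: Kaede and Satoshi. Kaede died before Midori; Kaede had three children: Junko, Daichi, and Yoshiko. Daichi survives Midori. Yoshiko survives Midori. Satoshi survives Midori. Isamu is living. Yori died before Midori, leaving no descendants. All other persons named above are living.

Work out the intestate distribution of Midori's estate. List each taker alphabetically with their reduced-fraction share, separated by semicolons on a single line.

Daichi 1/12; Isamu 1/2; Junko 1/12; Satoshi 1/4; Yoshiko 1/12

Neither parent survives and there are no descendants, so the estate passes to Midori's siblings and their issue per stirpes.
Yori left no surviving issue, so that branch lapses and is disregarded.
The estate is divided into 2 equal shares of 1/2 among Kenji, Isamu.
Kenji predeceased; the 1/2 allotted to Kenji's branch passes to Kenji's issue by representation.
The 1/2 is divided into 2 equal shares of 1/4 among Kaede, Satoshi.
Kaede predeceased; the 1/4 allotted to Kaede's branch passes to Kaede's issue by representation.
The 1/4 is divided into 3 equal shares of 1/12 among Junko, Daichi, Yoshiko.
Junko is living and takes 1/12.
Daichi is living and takes 1/12.
Yoshiko is living and takes 1/12.
Satoshi is living and takes 1/4.
Isamu is living and takes 1/2.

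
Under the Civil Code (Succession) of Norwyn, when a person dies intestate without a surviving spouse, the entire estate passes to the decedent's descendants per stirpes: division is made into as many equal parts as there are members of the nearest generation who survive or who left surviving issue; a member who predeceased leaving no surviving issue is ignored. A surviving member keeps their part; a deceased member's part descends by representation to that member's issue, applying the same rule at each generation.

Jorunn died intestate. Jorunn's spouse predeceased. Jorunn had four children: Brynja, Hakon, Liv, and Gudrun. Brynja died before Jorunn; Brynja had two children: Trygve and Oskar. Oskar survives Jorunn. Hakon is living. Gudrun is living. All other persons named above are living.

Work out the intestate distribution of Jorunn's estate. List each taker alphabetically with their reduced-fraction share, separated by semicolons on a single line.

Gudrun 1/4; Hakon 1/4; Liv 1/4; Oskar 1/8; Trygve 1/8

There is no surviving spouse, so the entire estate passes to Jorunn's descendants per stirpes.
The estate is divided into 4 equal shares of 1/4 among Brynja, Hakon, Liv, Gudrun.
Brynja predeceased; the 1/4 allotted to Brynja's branch passes to Brynja's issue by representation.
The 1/4 is divided into 2 equal shares of 1/8 among Trygve, Oskar.
Trygve is living and takes 1/8.
Oskar is living and takes 1/8.
Hakon is living and takes 1/4.
Liv is living and takes 1/4.
Gudrun is living and takes 1/4.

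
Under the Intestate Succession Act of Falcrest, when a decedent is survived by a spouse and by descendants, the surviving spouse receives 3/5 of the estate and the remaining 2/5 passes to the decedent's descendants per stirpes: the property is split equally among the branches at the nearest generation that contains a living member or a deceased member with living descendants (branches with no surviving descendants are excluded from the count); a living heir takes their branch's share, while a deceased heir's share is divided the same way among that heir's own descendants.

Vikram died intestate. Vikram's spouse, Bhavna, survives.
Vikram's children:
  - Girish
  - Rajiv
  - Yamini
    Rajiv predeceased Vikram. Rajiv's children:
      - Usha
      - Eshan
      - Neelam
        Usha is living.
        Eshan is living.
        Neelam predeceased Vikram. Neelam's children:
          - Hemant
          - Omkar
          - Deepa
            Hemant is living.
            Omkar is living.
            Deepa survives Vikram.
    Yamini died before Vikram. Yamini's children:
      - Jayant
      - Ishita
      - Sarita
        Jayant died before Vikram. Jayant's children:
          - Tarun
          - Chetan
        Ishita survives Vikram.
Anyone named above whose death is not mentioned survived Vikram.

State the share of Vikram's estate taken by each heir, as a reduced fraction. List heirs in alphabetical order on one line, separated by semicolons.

Bhavna, as surviving spouse, takes 3/5.
The remaining 2/5 passes to Vikram's descendants per stirpes.
The 2/5 is divided into 3 equal shares of 2/15 among Girish, Rajiv, Yamini.
Girish is living and takes 2/15.
Rajiv predeceased; the 2/15 allotted to Rajiv's branch passes to Rajiv's issue by representation.
The 2/15 is divided into 3 equal shares of 2/45 among Usha, Eshan, Neelam.
Usha is living and takes 2/45.
Eshan is living and takes 2/45.
Neelam predeceased; the 2/45 allotted to Neelam's branch passes to Neelam's issue by representation.
The 2/45 is divided into 3 equal shares of 2/135 among Hemant, Omkar, Deepa.
Hemant is living and takes 2/135.
Omkar is living and takes 2/135.
Deepa is living and takes 2/135.
Yamini predeceased; the 2/15 allotted to Yamini's branch passes to Yamini's issue by representation.
The 2/15 is divided into 3 equal shares of 2/45 among Jayant, Ishita, Sarita.
Jayant predeceased; the 2/45 allotted to Jayant's branch passes to Jayant's issue by representation.
The 2/45 is divided into 2 equal shares of 1/45 among Tarun, Chetan.
Tarun is living and takes 1/45.
Chetan is living and takes 1/45.
Ishita is living and takes 2/45.
Sarita is living and takes 2/45.

Bhavna 3/5; Chetan 1/45; Deepa 2/135; Eshan 2/45; Girish 2/15; Hemant 2/135; Ishita 2/45; Omkar 2/135; Sarita 2/45; Tarun 1/45; Usha 2/45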